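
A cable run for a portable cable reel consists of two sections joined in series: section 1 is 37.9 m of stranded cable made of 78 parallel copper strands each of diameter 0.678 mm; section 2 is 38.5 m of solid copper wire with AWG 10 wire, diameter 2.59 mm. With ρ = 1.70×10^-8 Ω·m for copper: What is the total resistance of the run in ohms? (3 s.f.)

0.147 Ω

Section 1: A_strand = π(3.3900e-04)² = 3.610e-07 m²; R₁ = ρL/(N·A_s) = (1.70×10^-8)(37.9)/(78×3.610e-07) = 0.02288 Ω
Section 2: A = π(2.59/2 mm)² = π(1.2950e-03 m)² = 5.269e-06 m²
R₂ = (1.70×10^-8)(38.5)/(5.269e-06) = 0.1242 Ω
R = R₁ + R₂ = 0.147 Ω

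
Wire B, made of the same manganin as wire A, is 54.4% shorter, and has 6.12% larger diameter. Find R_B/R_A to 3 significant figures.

0.405

R ∝ L/d², so R_B/R_A = (1 − 54.4/100) × (1 + 6.12/100)⁻²
= 0.456 × 0.888 = 0.405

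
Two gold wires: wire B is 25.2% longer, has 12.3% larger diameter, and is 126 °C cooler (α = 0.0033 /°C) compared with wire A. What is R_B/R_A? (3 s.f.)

R ∝ ρL/d² with ρ ∝ (1+αΔT), so R_B/R_A = (1 + 25.2/100) × (1 + 12.3/100)⁻² × (1 − 0.0033×126)
= 1.252 × 0.7929 × 0.5842 = 0.580

0.580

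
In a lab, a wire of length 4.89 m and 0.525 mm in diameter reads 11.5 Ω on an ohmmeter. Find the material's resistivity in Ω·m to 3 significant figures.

5.09×10^-7 Ω·m

A = π(d/2)² = π(2.6250e-04 m)² = 2.165e-07 m²
ρ = RA/L = (11.5)(2.165e-07)/(4.89) = 5.09×10^-7 Ω·m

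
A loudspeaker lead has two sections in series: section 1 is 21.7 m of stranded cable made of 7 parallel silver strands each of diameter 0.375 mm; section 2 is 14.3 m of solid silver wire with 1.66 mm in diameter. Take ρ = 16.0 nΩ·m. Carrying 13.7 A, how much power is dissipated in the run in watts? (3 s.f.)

ρ = 16.0 nΩ·m = 1.60×10^-8 Ω·m
Section 1: A_strand = π(1.8750e-04)² = 1.104e-07 m²; R₁ = ρL/(N·A_s) = (1.60×10^-8)(21.7)/(7×1.104e-07) = 0.4491 Ω
Section 2: A = π(d/2)² = π(8.3000e-04 m)² = 2.164e-06 m²
R₂ = (1.60×10^-8)(14.3)/(2.164e-06) = 0.1057 Ω
R = R₁ + R₂ = 0.5548 Ω
P = I²R = (13.7)² × 0.5548 = 104 W

104 W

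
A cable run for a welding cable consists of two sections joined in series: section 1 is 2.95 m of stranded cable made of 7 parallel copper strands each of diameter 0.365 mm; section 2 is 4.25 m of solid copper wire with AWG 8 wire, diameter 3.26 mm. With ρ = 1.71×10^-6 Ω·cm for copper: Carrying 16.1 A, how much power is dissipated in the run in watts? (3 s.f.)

ρ = 1.71×10^-6 Ω·cm = 1.71×10^-8 Ω·m
Section 1: A_strand = π(1.8250e-04)² = 1.046e-07 m²; R₁ = ρL/(N·A_s) = (1.71×10^-8)(2.95)/(7×1.046e-07) = 0.06887 Ω
Section 2: A = π(3.26/2 mm)² = π(1.6300e-03 m)² = 8.347e-06 m²
R₂ = (1.71×10^-8)(4.25)/(8.347e-06) = 0.008707 Ω
R = R₁ + R₂ = 0.07758 Ω
P = I²R = (16.1)² × 0.07758 = 20.1 W

20.1 W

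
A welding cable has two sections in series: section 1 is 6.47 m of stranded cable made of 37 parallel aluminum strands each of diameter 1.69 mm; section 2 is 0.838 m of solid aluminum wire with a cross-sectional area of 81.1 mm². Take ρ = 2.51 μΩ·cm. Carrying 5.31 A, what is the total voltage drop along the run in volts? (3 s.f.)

0.0118 V

ρ = 2.51 μΩ·cm = 2.51×10^-8 Ω·m
Section 1: A_strand = π(8.4500e-04)² = 2.243e-06 m²; R₁ = ρL/(N·A_s) = (2.51×10^-8)(6.47)/(37×2.243e-06) = 0.001957 Ω
Section 2: A = 81.1 mm² = 8.110e-05 m²
R₂ = (2.51×10^-8)(0.838)/(8.110e-05) = 2.594×10^-4 Ω
R = R₁ + R₂ = 0.002216 Ω
V = IR = 5.31 × 0.002216 = 0.0118 V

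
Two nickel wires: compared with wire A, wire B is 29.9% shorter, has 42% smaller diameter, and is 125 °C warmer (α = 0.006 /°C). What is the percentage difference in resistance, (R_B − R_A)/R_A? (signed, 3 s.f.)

R ∝ ρL/d² with ρ ∝ (1+αΔT), so R_B/R_A = (1 − 29.9/100) × (1 − 42/100)⁻² × (1 + 0.006×125)
= 0.701 × 2.973 × 1.75 = 3.647
(R_B − R_A)/R_A = 3.647 − 1 = 265%

265%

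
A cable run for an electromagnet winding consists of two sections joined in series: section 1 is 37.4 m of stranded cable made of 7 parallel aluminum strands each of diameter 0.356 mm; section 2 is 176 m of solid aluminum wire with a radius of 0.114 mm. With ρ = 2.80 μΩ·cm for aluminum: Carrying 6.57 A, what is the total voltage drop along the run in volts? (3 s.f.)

803 V

ρ = 2.80 μΩ·cm = 2.80×10^-8 Ω·m
Section 1: A_strand = π(1.7800e-04)² = 9.954e-08 m²; R₁ = ρL/(N·A_s) = (2.80×10^-8)(37.4)/(7×9.954e-08) = 1.503 Ω
Section 2: A = πr² = π(1.1400e-04 m)² = 4.083e-08 m²
R₂ = (2.80×10^-8)(176)/(4.083e-08) = 120.7 Ω
R = R₁ + R₂ = 122.2 Ω
V = IR = 6.57 × 122.2 = 803 V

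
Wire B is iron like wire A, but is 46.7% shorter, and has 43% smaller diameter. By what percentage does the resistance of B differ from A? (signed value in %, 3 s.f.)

R ∝ L/d², so R_B/R_A = (1 − 46.7/100) × (1 − 43/100)⁻²
= 0.533 × 3.078 = 1.641
(R_B − R_A)/R_A = 1.641 − 1 = 64.1%

64.1%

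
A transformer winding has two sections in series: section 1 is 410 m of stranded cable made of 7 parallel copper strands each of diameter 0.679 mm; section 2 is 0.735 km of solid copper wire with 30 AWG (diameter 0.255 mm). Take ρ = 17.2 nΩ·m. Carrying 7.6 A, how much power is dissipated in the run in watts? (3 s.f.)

14500 W

ρ = 17.2 nΩ·m = 1.72×10^-8 Ω·m
Section 1: A_strand = π(3.3950e-04)² = 3.621e-07 m²; R₁ = ρL/(N·A_s) = (1.72×10^-8)(410)/(7×3.621e-07) = 2.782 Ω
Section 2: A = π(0.255/2 mm)² = π(1.2750e-04 m)² = 5.107e-08 m²
R₂ = (1.72×10^-8)(735)/(5.107e-08) = 247.5 Ω
R = R₁ + R₂ = 250.3 Ω
P = I²R = (7.6)² × 250.3 = 14500 W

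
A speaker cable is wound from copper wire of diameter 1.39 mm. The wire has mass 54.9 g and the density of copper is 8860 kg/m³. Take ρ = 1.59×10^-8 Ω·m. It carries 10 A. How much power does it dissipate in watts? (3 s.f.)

4.28 W

A = π(d/2)² = π(6.9500e-04 m)² = 1.5175e-06 m²
L = m/(density·A) = 0.0549/(8860×1.5175e-06) = 4.083 m
R = ρL/A = (1.59×10^-8)(4.083)/(1.5175e-06) = 0.04279 Ω
P = I²R = (10)² × 0.04279 = 4.28 W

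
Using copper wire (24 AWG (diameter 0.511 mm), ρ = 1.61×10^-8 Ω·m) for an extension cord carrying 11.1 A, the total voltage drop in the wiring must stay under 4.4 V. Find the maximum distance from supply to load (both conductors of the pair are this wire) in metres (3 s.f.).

A = π(0.511/2 mm)² = π(2.5550e-04 m)² = 2.051e-07 m²
L_max = V_max·A/(2·ρI) = (4.4)(2.051e-07)/(2×1.61×10^-8×11.1) = 2.52 m

2.52 m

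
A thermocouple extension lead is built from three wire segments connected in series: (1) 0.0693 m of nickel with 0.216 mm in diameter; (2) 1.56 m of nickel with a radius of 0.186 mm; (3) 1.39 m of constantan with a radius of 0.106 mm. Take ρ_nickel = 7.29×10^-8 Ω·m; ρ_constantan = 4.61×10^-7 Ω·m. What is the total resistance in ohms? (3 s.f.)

19.3 Ω

Seg 1: A = π(d/2)² = π(1.0800e-04 m)² = 3.664e-08 m²
R_1 = (7.29×10^-8)(0.0693)/(3.664e-08) = 0.1379 Ω
Seg 2: A = πr² = π(1.8600e-04 m)² = 1.087e-07 m²
R_2 = (7.29×10^-8)(1.56)/(1.087e-07) = 1.046 Ω
Seg 3: A = πr² = π(1.0600e-04 m)² = 3.530e-08 m²
R_3 = (4.61×10^-7)(1.39)/(3.530e-08) = 18.15 Ω
R_total = R_1 + R_2 + R_3 = 19.3 Ω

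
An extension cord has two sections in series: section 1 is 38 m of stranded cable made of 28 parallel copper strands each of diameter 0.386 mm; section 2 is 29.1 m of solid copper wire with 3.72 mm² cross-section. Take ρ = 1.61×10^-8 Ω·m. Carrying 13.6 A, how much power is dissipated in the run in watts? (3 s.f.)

57.8 W

Section 1: A_strand = π(1.9300e-04)² = 1.170e-07 m²; R₁ = ρL/(N·A_s) = (1.61×10^-8)(38)/(28×1.170e-07) = 0.1867 Ω
Section 2: A = 3.72 mm² = 3.720e-06 m²
R₂ = (1.61×10^-8)(29.1)/(3.720e-06) = 0.1259 Ω
R = R₁ + R₂ = 0.3127 Ω
P = I²R = (13.6)² × 0.3127 = 57.8 W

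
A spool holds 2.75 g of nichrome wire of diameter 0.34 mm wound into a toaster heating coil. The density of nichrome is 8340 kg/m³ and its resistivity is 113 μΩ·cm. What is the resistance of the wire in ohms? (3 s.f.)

ρ = 113 μΩ·cm = 1.13×10^-6 Ω·m
A = π(d/2)² = π(1.7000e-04 m)² = 9.0792e-08 m²
L = m/(density·A) = 0.00275/(8340×9.0792e-08) = 3.632 m
R = ρL/A = (1.13×10^-6)(3.632)/(9.0792e-08) = 45.2 Ω

45.2 Ω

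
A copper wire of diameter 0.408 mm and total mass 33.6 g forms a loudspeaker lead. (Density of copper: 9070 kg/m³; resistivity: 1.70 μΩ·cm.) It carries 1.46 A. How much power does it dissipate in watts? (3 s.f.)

ρ = 1.70 μΩ·cm = 1.70×10^-8 Ω·m
A = π(d/2)² = π(2.0400e-04 m)² = 1.3074e-07 m²
L = m/(density·A) = 0.0336/(9070×1.3074e-07) = 28.33 m
R = ρL/A = (1.70×10^-8)(28.33)/(1.3074e-07) = 3.684 Ω
P = I²R = (1.46)² × 3.684 = 7.85 W

7.85 W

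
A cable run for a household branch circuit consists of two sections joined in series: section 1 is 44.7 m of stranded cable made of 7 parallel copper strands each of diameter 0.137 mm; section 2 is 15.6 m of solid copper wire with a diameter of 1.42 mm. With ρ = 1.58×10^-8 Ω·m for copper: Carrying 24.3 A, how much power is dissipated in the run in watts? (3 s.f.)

4130 W

Section 1: A_strand = π(6.8500e-05)² = 1.474e-08 m²; R₁ = ρL/(N·A_s) = (1.58×10^-8)(44.7)/(7×1.474e-08) = 6.844 Ω
Section 2: A = π(d/2)² = π(7.1000e-04 m)² = 1.584e-06 m²
R₂ = (1.58×10^-8)(15.6)/(1.584e-06) = 0.1556 Ω
R = R₁ + R₂ = 7 Ω
P = I²R = (24.3)² × 7 = 4130 W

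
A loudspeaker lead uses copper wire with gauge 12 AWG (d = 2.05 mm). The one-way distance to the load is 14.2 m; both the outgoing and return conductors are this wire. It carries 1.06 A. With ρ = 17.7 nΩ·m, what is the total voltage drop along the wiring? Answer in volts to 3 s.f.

0.161 V

ρ = 17.7 nΩ·m = 1.77×10^-8 Ω·m
A = π(2.05/2 mm)² = π(1.0250e-03 m)² = 3.301e-06 m²
Total conductor length (both ways) L = 2 × 14.2 = 28.4 m
R = ρL/A = (1.77×10^-8)(28.4)/(3.301e-06) = 0.1523 Ω
V = IR = 1.06 × 0.1523 = 0.161 V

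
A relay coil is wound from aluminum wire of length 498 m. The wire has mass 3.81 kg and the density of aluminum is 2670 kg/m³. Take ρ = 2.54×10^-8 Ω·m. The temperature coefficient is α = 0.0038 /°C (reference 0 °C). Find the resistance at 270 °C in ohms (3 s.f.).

A = m/(density·L) = 3.81/(2670×498) = 2.8654e-06 m²
R = ρL/A = (2.54×10^-8)(498)/(2.8654e-06) = 4.414 Ω
R(270 °C) = 4.414 × (1 + 0.0038×270) = 8.94 Ω

8.94 Ω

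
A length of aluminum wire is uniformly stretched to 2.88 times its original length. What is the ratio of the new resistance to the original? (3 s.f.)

Volume constant ⇒ A' = A/k with k = 2.88. R' = ρ(kL)/(A/k) = k²R.
Factor = 8.29

8.29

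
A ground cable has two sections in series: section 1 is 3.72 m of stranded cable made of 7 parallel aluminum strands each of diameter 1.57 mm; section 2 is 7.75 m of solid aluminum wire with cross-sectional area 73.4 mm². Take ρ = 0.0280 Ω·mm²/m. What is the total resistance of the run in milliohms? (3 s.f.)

ρ = 0.0280 Ω·mm²/m = 2.80×10^-8 Ω·m
Section 1: A_strand = π(7.8500e-04)² = 1.936e-06 m²; R₁ = ρL/(N·A_s) = (2.80×10^-8)(3.72)/(7×1.936e-06) = 0.007686 Ω
Section 2: A = 73.4 mm² = 7.340e-05 m²
R₂ = (2.80×10^-8)(7.75)/(7.340e-05) = 0.002956 Ω
R = R₁ + R₂ = 10.6 mΩ

10.6 mΩ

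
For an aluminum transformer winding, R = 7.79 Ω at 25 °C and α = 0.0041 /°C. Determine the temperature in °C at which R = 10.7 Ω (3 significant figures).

R = R₀(1 + α(T − T₀)) ⇒ T = T₀ + (R/R₀ − 1)/α
T = 25 + (10.7/7.79 − 1)/0.0041 = 25 + (0.3736)/0.0041 = 116 °C

116 °C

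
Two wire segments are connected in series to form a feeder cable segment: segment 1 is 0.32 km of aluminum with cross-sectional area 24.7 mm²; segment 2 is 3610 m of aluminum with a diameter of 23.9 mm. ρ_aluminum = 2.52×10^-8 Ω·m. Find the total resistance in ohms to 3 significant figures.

0.529 Ω

Segment 1: A = 24.7 mm² = 2.470e-05 m²
R₁ = ρL/A = (2.52×10^-8)(320)/(2.470e-05) = 0.3265 Ω
Segment 2: A = π(d/2)² = π(1.1950e-02 m)² = 4.486e-04 m²
R₂ = (2.52×10^-8)(3610)/(4.486e-04) = 0.2028 Ω
R = R₁ + R₂ = 0.529 Ω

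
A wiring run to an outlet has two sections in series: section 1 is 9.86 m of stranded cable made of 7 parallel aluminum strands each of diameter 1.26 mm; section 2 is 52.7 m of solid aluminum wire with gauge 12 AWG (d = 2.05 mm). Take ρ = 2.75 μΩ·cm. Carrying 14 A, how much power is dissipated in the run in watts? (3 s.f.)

92.1 W

ρ = 2.75 μΩ·cm = 2.75×10^-8 Ω·m
Section 1: A_strand = π(6.3000e-04)² = 1.247e-06 m²; R₁ = ρL/(N·A_s) = (2.75×10^-8)(9.86)/(7×1.247e-06) = 0.03107 Ω
Section 2: A = π(2.05/2 mm)² = π(1.0250e-03 m)² = 3.301e-06 m²
R₂ = (2.75×10^-8)(52.7)/(3.301e-06) = 0.4391 Ω
R = R₁ + R₂ = 0.4701 Ω
P = I²R = (14)² × 0.4701 = 92.1 W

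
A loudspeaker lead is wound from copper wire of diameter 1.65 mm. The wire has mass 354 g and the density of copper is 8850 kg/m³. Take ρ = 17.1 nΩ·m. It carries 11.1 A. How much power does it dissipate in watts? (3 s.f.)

ρ = 17.1 nΩ·m = 1.71×10^-8 Ω·m
A = π(d/2)² = π(8.2500e-04 m)² = 2.1382e-06 m²
L = m/(density·A) = 0.354/(8850×2.1382e-06) = 18.71 m
R = ρL/A = (1.71×10^-8)(18.71)/(2.1382e-06) = 0.1496 Ω
P = I²R = (11.1)² × 0.1496 = 18.4 W

18.4 W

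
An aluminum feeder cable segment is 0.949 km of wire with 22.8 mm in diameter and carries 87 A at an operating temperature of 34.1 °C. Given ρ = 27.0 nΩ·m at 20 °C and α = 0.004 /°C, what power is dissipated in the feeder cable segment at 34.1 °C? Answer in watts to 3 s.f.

502 W

ρ = 27.0 nΩ·m = 2.70×10^-8 Ω·m
A = π(d/2)² = π(1.1400e-02 m)² = 4.083e-04 m²
R₍20₎ = ρL/A = (2.70×10^-8)(949)/(4.083e-04) = 0.06276 Ω
R₍34.1₎ = R₍20₎(1 + αΔT) = 0.06276 × (1 + 0.004×14.1) = 0.0663 Ω
P = I²R = (87)² × 0.0663 = 502 W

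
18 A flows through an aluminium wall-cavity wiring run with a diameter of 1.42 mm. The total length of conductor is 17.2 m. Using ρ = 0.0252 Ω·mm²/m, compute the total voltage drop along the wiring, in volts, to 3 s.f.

ρ = 0.0252 Ω·mm²/m = 2.52×10^-8 Ω·m
A = π(d/2)² = π(7.1000e-04 m)² = 1.584e-06 m²
R = ρL/A = (2.52×10^-8)(17.2)/(1.584e-06) = 0.2737 Ω
V = IR = 18 × 0.2737 = 4.93 V

4.93 V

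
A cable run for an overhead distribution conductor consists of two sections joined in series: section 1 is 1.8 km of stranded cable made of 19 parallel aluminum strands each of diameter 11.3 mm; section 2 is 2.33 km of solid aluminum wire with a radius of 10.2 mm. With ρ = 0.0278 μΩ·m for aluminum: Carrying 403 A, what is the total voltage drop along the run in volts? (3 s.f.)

ρ = 0.0278 μΩ·m = 2.78×10^-8 Ω·m
Section 1: A_strand = π(5.6500e-03)² = 1.003e-04 m²; R₁ = ρL/(N·A_s) = (2.78×10^-8)(1800)/(19×1.003e-04) = 0.02626 Ω
Section 2: A = πr² = π(1.0200e-02 m)² = 3.269e-04 m²
R₂ = (2.78×10^-8)(2330)/(3.269e-04) = 0.1982 Ω
R = R₁ + R₂ = 0.2244 Ω
V = IR = 403 × 0.2244 = 90.4 V

90.4 V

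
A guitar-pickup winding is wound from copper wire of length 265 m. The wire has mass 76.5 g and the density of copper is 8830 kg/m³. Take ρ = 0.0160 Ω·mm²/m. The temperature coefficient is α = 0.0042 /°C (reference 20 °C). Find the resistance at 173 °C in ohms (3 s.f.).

ρ = 0.0160 Ω·mm²/m = 1.60×10^-8 Ω·m
A = m/(density·L) = 0.0765/(8830×265) = 3.2693e-08 m²
R = ρL/A = (1.60×10^-8)(265)/(3.2693e-08) = 129.7 Ω
R(173 °C) = 129.7 × (1 + 0.0042×153) = 213 Ω

213 Ω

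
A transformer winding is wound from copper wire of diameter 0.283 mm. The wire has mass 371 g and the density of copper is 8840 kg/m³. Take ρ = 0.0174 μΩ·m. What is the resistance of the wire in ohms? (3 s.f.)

ρ = 0.0174 μΩ·m = 1.74×10^-8 Ω·m
A = π(d/2)² = π(1.4150e-04 m)² = 6.2902e-08 m²
L = m/(density·A) = 0.371/(8840×6.2902e-08) = 667.2 m
R = ρL/A = (1.74×10^-8)(667.2)/(6.2902e-08) = 185 Ω

185 Ω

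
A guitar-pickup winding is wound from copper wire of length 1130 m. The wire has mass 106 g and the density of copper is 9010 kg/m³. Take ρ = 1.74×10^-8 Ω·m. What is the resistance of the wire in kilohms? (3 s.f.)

A = m/(density·L) = 0.106/(9010×1130) = 1.0411e-08 m²
R = ρL/A = (1.74×10^-8)(1130)/(1.0411e-08) = 1.89 kΩ

1.89 kΩ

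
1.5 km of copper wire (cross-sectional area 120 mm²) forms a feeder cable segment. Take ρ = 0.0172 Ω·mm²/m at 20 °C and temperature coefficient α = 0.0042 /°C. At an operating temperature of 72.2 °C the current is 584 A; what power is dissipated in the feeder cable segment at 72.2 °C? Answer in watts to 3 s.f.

ρ = 0.0172 Ω·mm²/m = 1.72×10^-8 Ω·m
A = 120 mm² = 1.200e-04 m²
R₍20₎ = ρL/A = (1.72×10^-8)(1500)/(1.200e-04) = 0.215 Ω
R₍72.2₎ = R₍20₎(1 + αΔT) = 0.215 × (1 + 0.0042×52.2) = 0.2621 Ω
P = I²R = (584)² × 0.2621 = 89400 W

89400 W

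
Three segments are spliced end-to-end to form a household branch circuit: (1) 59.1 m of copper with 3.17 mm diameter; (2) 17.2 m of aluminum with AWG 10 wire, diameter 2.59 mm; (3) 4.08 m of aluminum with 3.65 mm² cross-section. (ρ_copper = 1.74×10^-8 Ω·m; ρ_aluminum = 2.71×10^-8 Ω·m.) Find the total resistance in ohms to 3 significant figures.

0.249 Ω

Seg 1: A = π(d/2)² = π(1.5850e-03 m)² = 7.892e-06 m²
R_1 = (1.74×10^-8)(59.1)/(7.892e-06) = 0.1303 Ω
Seg 2: A = π(2.59/2 mm)² = π(1.2950e-03 m)² = 5.269e-06 m²
R_2 = (2.71×10^-8)(17.2)/(5.269e-06) = 0.08847 Ω
Seg 3: A = 3.65 mm² = 3.650e-06 m²
R_3 = (2.71×10^-8)(4.08)/(3.650e-06) = 0.03029 Ω
R_total = R_1 + R_2 + R_3 = 0.249 Ω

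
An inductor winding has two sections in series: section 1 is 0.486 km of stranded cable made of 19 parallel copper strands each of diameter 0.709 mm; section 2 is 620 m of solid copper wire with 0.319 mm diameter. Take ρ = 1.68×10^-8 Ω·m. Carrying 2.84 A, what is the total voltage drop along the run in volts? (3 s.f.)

Section 1: A_strand = π(3.5450e-04)² = 3.948e-07 m²; R₁ = ρL/(N·A_s) = (1.68×10^-8)(486)/(19×3.948e-07) = 1.088 Ω
Section 2: A = π(d/2)² = π(1.5950e-04 m)² = 7.992e-08 m²
R₂ = (1.68×10^-8)(620)/(7.992e-08) = 130.3 Ω
R = R₁ + R₂ = 131.4 Ω
V = IR = 2.84 × 131.4 = 373 V

373 V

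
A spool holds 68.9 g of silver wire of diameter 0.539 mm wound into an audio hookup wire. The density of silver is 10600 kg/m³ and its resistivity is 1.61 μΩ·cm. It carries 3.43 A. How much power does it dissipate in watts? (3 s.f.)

ρ = 1.61 μΩ·cm = 1.61×10^-8 Ω·m
A = π(d/2)² = π(2.6950e-04 m)² = 2.2817e-07 m²
L = m/(density·A) = 0.0689/(10600×2.2817e-07) = 28.49 m
R = ρL/A = (1.61×10^-8)(28.49)/(2.2817e-07) = 2.01 Ω
P = I²R = (3.43)² × 2.01 = 23.6 W

23.6 W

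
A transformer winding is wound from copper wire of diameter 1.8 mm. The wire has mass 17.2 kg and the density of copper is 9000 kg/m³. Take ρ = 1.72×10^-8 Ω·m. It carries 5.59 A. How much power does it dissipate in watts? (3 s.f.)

159 W

A = π(d/2)² = π(9.0000e-04 m)² = 2.5447e-06 m²
L = m/(density·A) = 17.2/(9000×2.5447e-06) = 751 m
R = ρL/A = (1.72×10^-8)(751)/(2.5447e-06) = 5.076 Ω
P = I²R = (5.59)² × 5.076 = 159 W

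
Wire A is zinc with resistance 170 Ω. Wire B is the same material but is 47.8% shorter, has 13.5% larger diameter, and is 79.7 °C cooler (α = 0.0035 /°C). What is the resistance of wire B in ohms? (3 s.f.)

49.7 Ω

R ∝ ρL/d² with ρ ∝ (1+αΔT), so R_B/R_A = (1 − 47.8/100) × (1 + 13.5/100)⁻² × (1 − 0.0035×79.7)
= 0.522 × 0.7763 × 0.721 = 0.2922
R_B = 0.2922 × 170 = 49.7 Ω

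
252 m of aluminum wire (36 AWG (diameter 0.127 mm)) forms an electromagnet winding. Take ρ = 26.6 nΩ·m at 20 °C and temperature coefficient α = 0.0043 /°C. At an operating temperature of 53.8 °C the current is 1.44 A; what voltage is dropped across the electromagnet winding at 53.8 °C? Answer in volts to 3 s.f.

ρ = 26.6 nΩ·m = 2.66×10^-8 Ω·m
A = π(0.127/2 mm)² = π(6.3500e-05 m)² = 1.267e-08 m²
R₍20₎ = ρL/A = (2.66×10^-8)(252)/(1.267e-08) = 529.2 Ω
R₍53.8₎ = R₍20₎(1 + αΔT) = 529.2 × (1 + 0.0043×33.8) = 606.1 Ω
V = IR = 1.44 × 606.1 = 873 V

873 V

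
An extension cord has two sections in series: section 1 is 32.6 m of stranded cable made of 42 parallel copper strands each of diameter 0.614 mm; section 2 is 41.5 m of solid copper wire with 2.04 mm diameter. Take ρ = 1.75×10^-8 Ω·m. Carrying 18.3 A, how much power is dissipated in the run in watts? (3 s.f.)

Section 1: A_strand = π(3.0700e-04)² = 2.961e-07 m²; R₁ = ρL/(N·A_s) = (1.75×10^-8)(32.6)/(42×2.961e-07) = 0.04588 Ω
Section 2: A = π(d/2)² = π(1.0200e-03 m)² = 3.269e-06 m²
R₂ = (1.75×10^-8)(41.5)/(3.269e-06) = 0.2222 Ω
R = R₁ + R₂ = 0.2681 Ω
P = I²R = (18.3)² × 0.2681 = 89.8 W

89.8 W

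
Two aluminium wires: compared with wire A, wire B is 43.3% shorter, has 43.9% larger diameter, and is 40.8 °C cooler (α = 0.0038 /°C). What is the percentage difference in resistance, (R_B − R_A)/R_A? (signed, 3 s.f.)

-76.9%

R ∝ ρL/d² with ρ ∝ (1+αΔT), so R_B/R_A = (1 − 43.3/100) × (1 + 43.9/100)⁻² × (1 − 0.0038×40.8)
= 0.567 × 0.4829 × 0.845 = 0.2314
(R_B − R_A)/R_A = 0.2314 − 1 = -76.9%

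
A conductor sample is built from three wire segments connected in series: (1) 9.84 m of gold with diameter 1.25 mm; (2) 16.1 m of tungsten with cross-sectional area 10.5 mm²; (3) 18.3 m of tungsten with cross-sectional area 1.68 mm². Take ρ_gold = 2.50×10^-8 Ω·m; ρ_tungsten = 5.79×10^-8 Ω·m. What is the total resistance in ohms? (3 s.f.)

0.920 Ω

Seg 1: A = π(d/2)² = π(6.2500e-04 m)² = 1.227e-06 m²
R_1 = (2.50×10^-8)(9.84)/(1.227e-06) = 0.2005 Ω
Seg 2: A = 10.5 mm² = 1.050e-05 m²
R_2 = (5.79×10^-8)(16.1)/(1.050e-05) = 0.08878 Ω
Seg 3: A = 1.68 mm² = 1.680e-06 m²
R_3 = (5.79×10^-8)(18.3)/(1.680e-06) = 0.6307 Ω
R_total = R_1 + R_2 + R_3 = 0.920 Ω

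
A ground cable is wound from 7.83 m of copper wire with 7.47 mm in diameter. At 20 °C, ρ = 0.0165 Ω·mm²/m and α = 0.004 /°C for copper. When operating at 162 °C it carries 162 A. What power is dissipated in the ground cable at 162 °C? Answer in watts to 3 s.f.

ρ = 0.0165 Ω·mm²/m = 1.65×10^-8 Ω·m
A = π(d/2)² = π(3.7350e-03 m)² = 4.383e-05 m²
R₍20₎ = ρL/A = (1.65×10^-8)(7.83)/(4.383e-05) = 0.002948 Ω
R₍162₎ = R₍20₎(1 + αΔT) = 0.002948 × (1 + 0.004×142) = 0.004622 Ω
P = I²R = (162)² × 0.004622 = 121 W

121 W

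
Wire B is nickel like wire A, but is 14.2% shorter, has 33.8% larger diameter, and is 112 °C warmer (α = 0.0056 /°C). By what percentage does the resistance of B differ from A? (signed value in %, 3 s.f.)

R ∝ ρL/d² with ρ ∝ (1+αΔT), so R_B/R_A = (1 − 14.2/100) × (1 + 33.8/100)⁻² × (1 + 0.0056×112)
= 0.858 × 0.5586 × 1.627 = 0.7799
(R_B − R_A)/R_A = 0.7799 − 1 = -22.0%

-22.0%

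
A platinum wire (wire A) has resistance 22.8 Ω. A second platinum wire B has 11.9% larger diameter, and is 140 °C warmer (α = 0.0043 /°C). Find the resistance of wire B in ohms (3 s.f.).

R ∝ ρL/d² with ρ ∝ (1+αΔT), so R_B/R_A = (1 + 11.9/100)⁻² × (1 + 0.0043×140)
= 0.7986 × 1.602 = 1.279
R_B = 1.279 × 22.8 = 29.2 Ω

29.2 Ω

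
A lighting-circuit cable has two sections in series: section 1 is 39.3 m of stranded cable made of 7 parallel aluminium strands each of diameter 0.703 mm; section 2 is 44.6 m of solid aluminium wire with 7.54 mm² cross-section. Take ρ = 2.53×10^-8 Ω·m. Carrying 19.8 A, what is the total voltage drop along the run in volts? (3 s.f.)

Section 1: A_strand = π(3.5150e-04)² = 3.882e-07 m²; R₁ = ρL/(N·A_s) = (2.53×10^-8)(39.3)/(7×3.882e-07) = 0.3659 Ω
Section 2: A = 7.54 mm² = 7.540e-06 m²
R₂ = (2.53×10^-8)(44.6)/(7.540e-06) = 0.1497 Ω
R = R₁ + R₂ = 0.5156 Ω
V = IR = 19.8 × 0.5156 = 10.2 V

10.2 V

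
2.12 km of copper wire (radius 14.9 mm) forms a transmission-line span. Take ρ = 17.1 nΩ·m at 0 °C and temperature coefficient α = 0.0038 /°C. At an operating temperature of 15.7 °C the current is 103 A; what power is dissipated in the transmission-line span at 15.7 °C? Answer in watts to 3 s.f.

ρ = 17.1 nΩ·m = 1.71×10^-8 Ω·m
A = πr² = π(1.4900e-02 m)² = 6.975e-04 m²
R₍0₎ = ρL/A = (1.71×10^-8)(2120)/(6.975e-04) = 0.05198 Ω
R₍15.7₎ = R₍0₎(1 + αΔT) = 0.05198 × (1 + 0.0038×15.7) = 0.05508 Ω
P = I²R = (103)² × 0.05508 = 584 W

584 W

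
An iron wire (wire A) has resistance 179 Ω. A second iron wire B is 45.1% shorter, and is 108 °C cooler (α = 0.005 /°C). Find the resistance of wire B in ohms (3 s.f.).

45.2 Ω

R ∝ ρL/d² with ρ ∝ (1+αΔT), so R_B/R_A = (1 − 45.1/100) × (1 − 0.005×108)
= 0.549 × 0.46 = 0.2525
R_B = 0.2525 × 179 = 45.2 Ω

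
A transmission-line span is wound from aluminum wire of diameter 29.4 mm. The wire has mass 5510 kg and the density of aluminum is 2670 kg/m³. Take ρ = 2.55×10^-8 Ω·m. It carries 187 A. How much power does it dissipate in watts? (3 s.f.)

3990 W

A = π(d/2)² = π(1.4700e-02 m)² = 6.7887e-04 m²
L = m/(density·A) = 5510/(2670×6.7887e-04) = 3040 m
R = ρL/A = (2.55×10^-8)(3040)/(6.7887e-04) = 0.1142 Ω
P = I²R = (187)² × 0.1142 = 3990 W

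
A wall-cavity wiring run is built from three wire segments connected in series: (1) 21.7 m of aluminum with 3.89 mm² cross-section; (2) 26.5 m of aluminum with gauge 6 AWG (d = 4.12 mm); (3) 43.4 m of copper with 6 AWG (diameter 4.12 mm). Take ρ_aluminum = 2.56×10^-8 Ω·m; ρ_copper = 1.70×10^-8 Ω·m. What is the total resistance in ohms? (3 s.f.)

Seg 1: A = 3.89 mm² = 3.890e-06 m²
R_1 = (2.56×10^-8)(21.7)/(3.890e-06) = 0.1428 Ω
Seg 2: A = π(4.12/2 mm)² = π(2.0600e-03 m)² = 1.333e-05 m²
R_2 = (2.56×10^-8)(26.5)/(1.333e-05) = 0.05089 Ω
Seg 3: A = π(4.12/2 mm)² = π(2.0600e-03 m)² = 1.333e-05 m²
R_3 = (1.70×10^-8)(43.4)/(1.333e-05) = 0.05534 Ω
R_total = R_1 + R_2 + R_3 = 0.249 Ω

0.249 Ω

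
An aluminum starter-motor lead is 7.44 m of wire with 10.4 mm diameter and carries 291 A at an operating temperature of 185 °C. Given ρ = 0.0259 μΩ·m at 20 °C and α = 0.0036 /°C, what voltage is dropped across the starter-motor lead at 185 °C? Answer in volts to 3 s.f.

ρ = 0.0259 μΩ·m = 2.59×10^-8 Ω·m
A = π(d/2)² = π(5.2000e-03 m)² = 8.495e-05 m²
R₍20₎ = ρL/A = (2.59×10^-8)(7.44)/(8.495e-05) = 0.002268 Ω
R₍185₎ = R₍20₎(1 + αΔT) = 0.002268 × (1 + 0.0036×165) = 0.003616 Ω
V = IR = 291 × 0.003616 = 1.05 V

1.05 V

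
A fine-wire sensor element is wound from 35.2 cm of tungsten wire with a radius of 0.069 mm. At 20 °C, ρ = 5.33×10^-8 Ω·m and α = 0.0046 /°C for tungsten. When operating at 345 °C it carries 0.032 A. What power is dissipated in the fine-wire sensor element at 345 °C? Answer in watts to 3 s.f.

A = πr² = π(6.9000e-05 m)² = 1.496e-08 m²
R₍20₎ = ρL/A = (5.33×10^-8)(0.352)/(1.496e-08) = 1.254 Ω
R₍345₎ = R₍20₎(1 + αΔT) = 1.254 × (1 + 0.0046×325) = 3.13 Ω
P = I²R = (0.032)² × 3.13 = 0.00320 W

0.00320 W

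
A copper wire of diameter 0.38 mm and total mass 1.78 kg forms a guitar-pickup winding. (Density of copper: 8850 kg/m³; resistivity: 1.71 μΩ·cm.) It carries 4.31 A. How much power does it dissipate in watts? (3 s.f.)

ρ = 1.71 μΩ·cm = 1.71×10^-8 Ω·m
A = π(d/2)² = π(1.9000e-04 m)² = 1.1341e-07 m²
L = m/(density·A) = 1.78/(8850×1.1341e-07) = 1773 m
R = ρL/A = (1.71×10^-8)(1773)/(1.1341e-07) = 267.4 Ω
P = I²R = (4.31)² × 267.4 = 4970 W

4970 W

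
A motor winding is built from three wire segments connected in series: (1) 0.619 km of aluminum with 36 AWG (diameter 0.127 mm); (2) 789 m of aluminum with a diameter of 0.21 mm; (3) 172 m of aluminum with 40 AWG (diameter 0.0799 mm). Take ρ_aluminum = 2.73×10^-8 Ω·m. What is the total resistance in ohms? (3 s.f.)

2890 Ω

Seg 1: A = π(0.127/2 mm)² = π(6.3500e-05 m)² = 1.267e-08 m²
R_1 = (2.73×10^-8)(619)/(1.267e-08) = 1334 Ω
Seg 2: A = π(d/2)² = π(1.0500e-04 m)² = 3.464e-08 m²
R_2 = (2.73×10^-8)(789)/(3.464e-08) = 621.9 Ω
Seg 3: A = π(0.0799/2 mm)² = π(3.9950e-05 m)² = 5.014e-09 m²
R_3 = (2.73×10^-8)(172)/(5.014e-09) = 936.5 Ω
R_total = R_1 + R_2 + R_3 = 2890 Ω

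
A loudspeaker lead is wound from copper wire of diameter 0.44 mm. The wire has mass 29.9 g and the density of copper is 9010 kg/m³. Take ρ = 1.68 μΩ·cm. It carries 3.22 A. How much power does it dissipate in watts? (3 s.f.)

ρ = 1.68 μΩ·cm = 1.68×10^-8 Ω·m
A = π(d/2)² = π(2.2000e-04 m)² = 1.5205e-07 m²
L = m/(density·A) = 0.0299/(9010×1.5205e-07) = 21.82 m
R = ρL/A = (1.68×10^-8)(21.82)/(1.5205e-07) = 2.411 Ω
P = I²R = (3.22)² × 2.411 = 25.0 W

25.0 W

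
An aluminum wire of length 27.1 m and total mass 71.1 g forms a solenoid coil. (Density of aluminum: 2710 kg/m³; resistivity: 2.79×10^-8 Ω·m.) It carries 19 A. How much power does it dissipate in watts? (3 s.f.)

A = m/(density·L) = 0.0711/(2710×27.1) = 9.6812e-07 m²
R = ρL/A = (2.79×10^-8)(27.1)/(9.6812e-07) = 0.781 Ω
P = I²R = (19)² × 0.781 = 282 W

282 W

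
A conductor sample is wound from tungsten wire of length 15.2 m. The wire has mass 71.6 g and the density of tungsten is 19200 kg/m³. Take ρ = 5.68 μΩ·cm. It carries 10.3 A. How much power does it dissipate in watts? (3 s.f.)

ρ = 5.68 μΩ·cm = 5.68×10^-8 Ω·m
A = m/(density·L) = 0.0716/(19200×15.2) = 2.4534e-07 m²
R = ρL/A = (5.68×10^-8)(15.2)/(2.4534e-07) = 3.519 Ω
P = I²R = (10.3)² × 3.519 = 373 W

373 W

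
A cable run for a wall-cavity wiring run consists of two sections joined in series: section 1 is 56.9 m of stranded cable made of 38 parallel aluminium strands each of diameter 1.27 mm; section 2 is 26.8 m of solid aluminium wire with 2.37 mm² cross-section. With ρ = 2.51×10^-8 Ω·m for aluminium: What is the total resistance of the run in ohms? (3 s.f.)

Section 1: A_strand = π(6.3500e-04)² = 1.267e-06 m²; R₁ = ρL/(N·A_s) = (2.51×10^-8)(56.9)/(38×1.267e-06) = 0.02967 Ω
Section 2: A = 2.37 mm² = 2.370e-06 m²
R₂ = (2.51×10^-8)(26.8)/(2.370e-06) = 0.2838 Ω
R = R₁ + R₂ = 0.314 Ω

0.314 Ω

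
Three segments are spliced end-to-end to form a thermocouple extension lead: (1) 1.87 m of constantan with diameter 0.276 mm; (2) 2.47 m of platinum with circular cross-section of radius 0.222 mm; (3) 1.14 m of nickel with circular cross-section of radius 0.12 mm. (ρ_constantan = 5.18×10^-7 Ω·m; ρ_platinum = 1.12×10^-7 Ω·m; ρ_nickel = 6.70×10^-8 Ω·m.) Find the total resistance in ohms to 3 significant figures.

Seg 1: A = π(d/2)² = π(1.3800e-04 m)² = 5.983e-08 m²
R_1 = (5.18×10^-7)(1.87)/(5.983e-08) = 16.19 Ω
Seg 2: A = πr² = π(2.2200e-04 m)² = 1.548e-07 m²
R_2 = (1.12×10^-7)(2.47)/(1.548e-07) = 1.787 Ω
Seg 3: A = πr² = π(1.2000e-04 m)² = 4.524e-08 m²
R_3 = (6.70×10^-8)(1.14)/(4.524e-08) = 1.688 Ω
R_total = R_1 + R_2 + R_3 = 19.7 Ω

19.7 Ω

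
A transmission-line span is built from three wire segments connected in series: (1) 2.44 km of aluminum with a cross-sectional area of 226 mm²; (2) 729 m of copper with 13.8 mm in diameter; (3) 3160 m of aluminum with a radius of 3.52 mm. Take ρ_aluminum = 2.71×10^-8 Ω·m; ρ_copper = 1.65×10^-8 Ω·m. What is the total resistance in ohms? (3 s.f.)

Seg 1: A = 226 mm² = 2.260e-04 m²
R_1 = (2.71×10^-8)(2440)/(2.260e-04) = 0.2926 Ω
Seg 2: A = π(d/2)² = π(6.9000e-03 m)² = 1.496e-04 m²
R_2 = (1.65×10^-8)(729)/(1.496e-04) = 0.08042 Ω
Seg 3: A = πr² = π(3.5200e-03 m)² = 3.893e-05 m²
R_3 = (2.71×10^-8)(3160)/(3.893e-05) = 2.2 Ω
R_total = R_1 + R_2 + R_3 = 2.57 Ω

2.57 Ω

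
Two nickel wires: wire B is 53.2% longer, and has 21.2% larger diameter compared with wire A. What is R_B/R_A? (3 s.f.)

1.04

R ∝ L/d², so R_B/R_A = (1 + 53.2/100) × (1 + 21.2/100)⁻²
= 1.532 × 0.6808 = 1.04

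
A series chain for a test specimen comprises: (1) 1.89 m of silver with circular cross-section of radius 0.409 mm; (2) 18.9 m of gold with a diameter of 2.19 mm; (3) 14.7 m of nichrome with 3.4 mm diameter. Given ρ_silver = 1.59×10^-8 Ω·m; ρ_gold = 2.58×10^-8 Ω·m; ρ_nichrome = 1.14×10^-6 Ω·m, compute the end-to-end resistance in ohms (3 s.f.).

Seg 1: A = πr² = π(4.0900e-04 m)² = 5.255e-07 m²
R_1 = (1.59×10^-8)(1.89)/(5.255e-07) = 0.05718 Ω
Seg 2: A = π(d/2)² = π(1.0950e-03 m)² = 3.767e-06 m²
R_2 = (2.58×10^-8)(18.9)/(3.767e-06) = 0.1295 Ω
Seg 3: A = π(d/2)² = π(1.7000e-03 m)² = 9.079e-06 m²
R_3 = (1.14×10^-6)(14.7)/(9.079e-06) = 1.846 Ω
R_total = R_1 + R_2 + R_3 = 2.03 Ω

2.03 Ω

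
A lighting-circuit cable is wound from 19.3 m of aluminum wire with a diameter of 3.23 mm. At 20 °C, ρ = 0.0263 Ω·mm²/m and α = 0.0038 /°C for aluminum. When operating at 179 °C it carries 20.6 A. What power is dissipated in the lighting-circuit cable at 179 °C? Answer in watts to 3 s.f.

ρ = 0.0263 Ω·mm²/m = 2.63×10^-8 Ω·m
A = π(d/2)² = π(1.6150e-03 m)² = 8.194e-06 m²
R₍20₎ = ρL/A = (2.63×10^-8)(19.3)/(8.194e-06) = 0.06195 Ω
R₍179₎ = R₍20₎(1 + αΔT) = 0.06195 × (1 + 0.0038×159) = 0.09937 Ω
P = I²R = (20.6)² × 0.09937 = 42.2 W

42.2 W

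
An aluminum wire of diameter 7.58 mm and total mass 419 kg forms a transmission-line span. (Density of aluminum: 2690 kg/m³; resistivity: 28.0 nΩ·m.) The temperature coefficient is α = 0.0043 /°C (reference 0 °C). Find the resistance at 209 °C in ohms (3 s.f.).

4.07 Ω

ρ = 28.0 nΩ·m = 2.80×10^-8 Ω·m
A = π(d/2)² = π(3.7900e-03 m)² = 4.5126e-05 m²
L = m/(density·A) = 419/(2690×4.5126e-05) = 3452 m
R = ρL/A = (2.80×10^-8)(3452)/(4.5126e-05) = 2.142 Ω
R(209 °C) = 2.142 × (1 + 0.0043×209) = 4.07 Ω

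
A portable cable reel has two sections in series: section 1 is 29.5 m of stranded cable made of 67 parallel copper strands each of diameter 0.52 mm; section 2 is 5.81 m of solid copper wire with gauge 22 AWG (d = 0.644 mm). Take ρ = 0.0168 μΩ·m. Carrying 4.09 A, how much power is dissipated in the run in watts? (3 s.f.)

5.60 W

ρ = 0.0168 μΩ·m = 1.68×10^-8 Ω·m
Section 1: A_strand = π(2.6000e-04)² = 2.124e-07 m²; R₁ = ρL/(N·A_s) = (1.68×10^-8)(29.5)/(67×2.124e-07) = 0.03483 Ω
Section 2: A = π(0.644/2 mm)² = π(3.2200e-04 m)² = 3.257e-07 m²
R₂ = (1.68×10^-8)(5.81)/(3.257e-07) = 0.2997 Ω
R = R₁ + R₂ = 0.3345 Ω
P = I²R = (4.09)² × 0.3345 = 5.60 W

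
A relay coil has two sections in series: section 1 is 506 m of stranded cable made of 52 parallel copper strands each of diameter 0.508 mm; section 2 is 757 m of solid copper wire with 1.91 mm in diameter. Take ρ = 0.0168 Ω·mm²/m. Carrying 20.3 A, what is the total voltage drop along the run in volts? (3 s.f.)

ρ = 0.0168 Ω·mm²/m = 1.68×10^-8 Ω·m
Section 1: A_strand = π(2.5400e-04)² = 2.027e-07 m²; R₁ = ρL/(N·A_s) = (1.68×10^-8)(506)/(52×2.027e-07) = 0.8066 Ω
Section 2: A = π(d/2)² = π(9.5500e-04 m)² = 2.865e-06 m²
R₂ = (1.68×10^-8)(757)/(2.865e-06) = 4.439 Ω
R = R₁ + R₂ = 5.245 Ω
V = IR = 20.3 × 5.245 = 106 V

106 V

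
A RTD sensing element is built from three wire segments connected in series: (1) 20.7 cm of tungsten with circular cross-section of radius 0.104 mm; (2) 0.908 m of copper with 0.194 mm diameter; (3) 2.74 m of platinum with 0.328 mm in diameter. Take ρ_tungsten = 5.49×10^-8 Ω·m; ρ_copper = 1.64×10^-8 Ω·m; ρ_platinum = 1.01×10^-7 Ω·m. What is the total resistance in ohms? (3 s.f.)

Seg 1: A = πr² = π(1.0400e-04 m)² = 3.398e-08 m²
R_1 = (5.49×10^-8)(0.207)/(3.398e-08) = 0.3344 Ω
Seg 2: A = π(d/2)² = π(9.7000e-05 m)² = 2.956e-08 m²
R_2 = (1.64×10^-8)(0.908)/(2.956e-08) = 0.5038 Ω
Seg 3: A = π(d/2)² = π(1.6400e-04 m)² = 8.450e-08 m²
R_3 = (1.01×10^-7)(2.74)/(8.450e-08) = 3.275 Ω
R_total = R_1 + R_2 + R_3 = 4.11 Ω

4.11 Ω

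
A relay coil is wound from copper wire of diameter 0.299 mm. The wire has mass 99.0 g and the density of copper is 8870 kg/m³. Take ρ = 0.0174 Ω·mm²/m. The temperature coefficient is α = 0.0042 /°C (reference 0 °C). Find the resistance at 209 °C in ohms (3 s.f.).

74.0 Ω

ρ = 0.0174 Ω·mm²/m = 1.74×10^-8 Ω·m
A = π(d/2)² = π(1.4950e-04 m)² = 7.0215e-08 m²
L = m/(density·A) = 0.099/(8870×7.0215e-08) = 159 m
R = ρL/A = (1.74×10^-8)(159)/(7.0215e-08) = 39.39 Ω
R(209 °C) = 39.39 × (1 + 0.0042×209) = 74.0 Ω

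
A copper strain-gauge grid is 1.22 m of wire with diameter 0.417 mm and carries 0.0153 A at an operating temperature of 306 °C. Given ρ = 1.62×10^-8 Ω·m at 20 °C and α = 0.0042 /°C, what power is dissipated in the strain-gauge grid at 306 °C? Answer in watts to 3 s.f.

A = π(d/2)² = π(2.0850e-04 m)² = 1.366e-07 m²
R₍20₎ = ρL/A = (1.62×10^-8)(1.22)/(1.366e-07) = 0.1447 Ω
R₍306₎ = R₍20₎(1 + αΔT) = 0.1447 × (1 + 0.0042×286) = 0.3185 Ω
P = I²R = (0.0153)² × 0.3185 = 7.46×10^-5 W

7.46×10^-5 W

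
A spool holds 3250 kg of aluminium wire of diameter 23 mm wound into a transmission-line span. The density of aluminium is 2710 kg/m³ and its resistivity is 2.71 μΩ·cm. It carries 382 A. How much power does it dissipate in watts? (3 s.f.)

ρ = 2.71 μΩ·cm = 2.71×10^-8 Ω·m
A = π(d/2)² = π(1.1500e-02 m)² = 4.1548e-04 m²
L = m/(density·A) = 3250/(2710×4.1548e-04) = 2886 m
R = ρL/A = (2.71×10^-8)(2886)/(4.1548e-04) = 0.1883 Ω
P = I²R = (382)² × 0.1883 = 27500 W

27500 W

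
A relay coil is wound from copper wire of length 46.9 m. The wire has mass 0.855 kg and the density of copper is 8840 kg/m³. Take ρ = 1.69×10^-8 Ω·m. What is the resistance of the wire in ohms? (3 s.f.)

0.384 Ω

A = m/(density·L) = 0.855/(8840×46.9) = 2.0622e-06 m²
R = ρL/A = (1.69×10^-8)(46.9)/(2.0622e-06) = 0.384 Ω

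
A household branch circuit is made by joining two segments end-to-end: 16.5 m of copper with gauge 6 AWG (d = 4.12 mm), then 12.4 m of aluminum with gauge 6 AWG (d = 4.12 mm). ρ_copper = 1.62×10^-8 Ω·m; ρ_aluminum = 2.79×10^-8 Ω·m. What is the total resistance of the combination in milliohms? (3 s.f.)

Segment 1: A = π(4.12/2 mm)² = π(2.0600e-03 m)² = 1.333e-05 m²
R₁ = ρL/A = (1.62×10^-8)(16.5)/(1.333e-05) = 0.02005 Ω
R₂ = (2.79×10^-8)(12.4)/(1.333e-05) = 0.02595 Ω
R = R₁ + R₂ = 46.0 mΩ

46.0 mΩ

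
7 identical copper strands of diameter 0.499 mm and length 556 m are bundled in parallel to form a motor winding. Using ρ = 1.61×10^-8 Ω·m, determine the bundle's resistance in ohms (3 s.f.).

6.54 Ω

A_strand = π(2.4950e-04 m)² = 1.956e-07 m²
R_strand = ρL/A = (1.61×10^-8)(556)/(1.956e-07) = 45.77 Ω
R_total = R_strand/N = 45.77/7 = 6.54 Ω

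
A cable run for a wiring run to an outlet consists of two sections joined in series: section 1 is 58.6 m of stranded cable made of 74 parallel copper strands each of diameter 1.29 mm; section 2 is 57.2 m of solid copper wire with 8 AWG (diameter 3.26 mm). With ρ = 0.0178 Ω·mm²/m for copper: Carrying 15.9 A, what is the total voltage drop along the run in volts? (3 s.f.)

ρ = 0.0178 Ω·mm²/m = 1.78×10^-8 Ω·m
Section 1: A_strand = π(6.4500e-04)² = 1.307e-06 m²; R₁ = ρL/(N·A_s) = (1.78×10^-8)(58.6)/(74×1.307e-06) = 0.01078 Ω
Section 2: A = π(3.26/2 mm)² = π(1.6300e-03 m)² = 8.347e-06 m²
R₂ = (1.78×10^-8)(57.2)/(8.347e-06) = 0.122 Ω
R = R₁ + R₂ = 0.1328 Ω
V = IR = 15.9 × 0.1328 = 2.11 V

2.11 V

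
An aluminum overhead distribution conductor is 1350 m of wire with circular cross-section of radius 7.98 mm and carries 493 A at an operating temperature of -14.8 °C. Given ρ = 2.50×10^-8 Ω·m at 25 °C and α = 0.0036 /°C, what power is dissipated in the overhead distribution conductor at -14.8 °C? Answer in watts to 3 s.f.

35100 W

A = πr² = π(7.9800e-03 m)² = 2.001e-04 m²
R₍25₎ = ρL/A = (2.50×10^-8)(1350)/(2.001e-04) = 0.1687 Ω
R₍-14.8₎ = R₍25₎(1 + αΔT) = 0.1687 × (1 + 0.0036×-39.8) = 0.1445 Ω
P = I²R = (493)² × 0.1445 = 35100 W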